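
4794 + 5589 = 10383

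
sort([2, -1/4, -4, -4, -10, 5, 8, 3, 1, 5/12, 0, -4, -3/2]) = [-10, -4, -4, -4, -3/2, -1/4, 0, 5/12, 1, 2, 3, 5, 8]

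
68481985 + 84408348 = 152890333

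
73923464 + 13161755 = 87085219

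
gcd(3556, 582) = 2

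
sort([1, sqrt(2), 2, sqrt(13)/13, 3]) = [sqrt(13)/13, 1, sqrt(2), 2, 3]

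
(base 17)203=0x245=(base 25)n6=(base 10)581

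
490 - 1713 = -1223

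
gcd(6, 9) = 3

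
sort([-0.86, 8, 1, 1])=[-0.86, 1, 1, 8]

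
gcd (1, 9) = 1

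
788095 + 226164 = 1014259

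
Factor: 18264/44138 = 2^2*3^1*29^(-1) = 12/29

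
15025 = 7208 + 7817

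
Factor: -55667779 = -1 * 433^1 * 128563^1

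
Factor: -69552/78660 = -1*2^2*3^1*5^(-1)*7^1*19^(-1) = -84/95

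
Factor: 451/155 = 5^(-1) * 11^1 * 31^(-1) * 41^1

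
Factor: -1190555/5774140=-1*2^(-2)*31^1*449^(-1)*643^(-1)*7681^1=-238111/1154828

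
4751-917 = 3834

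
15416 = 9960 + 5456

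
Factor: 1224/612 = 2^1 = 2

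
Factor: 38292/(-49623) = -1*2^2*7^(-1)*17^(-1)*139^(-1)*3191^1 = -12764/16541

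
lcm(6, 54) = 54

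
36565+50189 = 86754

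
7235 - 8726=-1491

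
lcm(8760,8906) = 534360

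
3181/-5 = -636 - 1/5 = -636.20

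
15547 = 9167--6380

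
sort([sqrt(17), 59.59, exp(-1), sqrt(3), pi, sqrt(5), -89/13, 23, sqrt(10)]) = [-89/13, exp(-1), sqrt(3), sqrt(5), pi, sqrt(10), sqrt(17), 23, 59.59]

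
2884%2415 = 469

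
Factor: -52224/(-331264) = 2^1*3^1*17^1*647^(-1) = 102/647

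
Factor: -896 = -1*2^7*7^1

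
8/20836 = 2/5209 ≈ 0.000384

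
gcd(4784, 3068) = 52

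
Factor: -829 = -1 * 829^1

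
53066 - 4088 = 48978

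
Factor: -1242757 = -1*1242757^1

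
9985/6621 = 1 + 3364/6621 ≈ 1.51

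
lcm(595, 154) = 13090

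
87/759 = 29/253 ≈ 0.115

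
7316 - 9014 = -1698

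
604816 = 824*734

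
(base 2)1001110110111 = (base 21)b97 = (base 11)3879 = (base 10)5047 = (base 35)447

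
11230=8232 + 2998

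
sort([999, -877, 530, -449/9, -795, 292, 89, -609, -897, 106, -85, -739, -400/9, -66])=[-897, -877, -795, -739, -609, -85, -66, -449/9, -400/9, 89, 106, 292, 530, 999]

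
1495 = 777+718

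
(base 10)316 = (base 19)gc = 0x13c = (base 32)9s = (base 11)268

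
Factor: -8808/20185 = -1*2^3*3^1*5^(-1)*11^(-1) = -24/55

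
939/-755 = -1 - 184/755 ≈ -1.24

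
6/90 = 1/15 ≈ 0.0667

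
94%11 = 6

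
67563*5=337815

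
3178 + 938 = 4116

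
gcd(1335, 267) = 267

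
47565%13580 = 6825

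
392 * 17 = 6664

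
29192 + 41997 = 71189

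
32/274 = 16/137 ≈ 0.117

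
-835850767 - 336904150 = -1172754917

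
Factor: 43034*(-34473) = -1*2^1*3^1*11491^1*21517^1 = -1483511082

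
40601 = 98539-57938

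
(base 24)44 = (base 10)100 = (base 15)6a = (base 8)144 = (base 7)202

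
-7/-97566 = 1/13938≈0.0000717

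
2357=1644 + 713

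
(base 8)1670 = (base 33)ss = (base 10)952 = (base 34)s0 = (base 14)4c0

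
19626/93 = 211+1/31 ≈ 211.03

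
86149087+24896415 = 111045502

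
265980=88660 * 3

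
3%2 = 1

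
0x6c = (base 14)7a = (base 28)3o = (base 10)108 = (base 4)1230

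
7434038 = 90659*82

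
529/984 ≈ 0.538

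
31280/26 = 1203 + 1/13≈1203.08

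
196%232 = 196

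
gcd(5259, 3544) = 1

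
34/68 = 1/2 = 0.50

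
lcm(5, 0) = 0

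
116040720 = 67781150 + 48259570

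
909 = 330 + 579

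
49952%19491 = 10970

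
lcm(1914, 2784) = 30624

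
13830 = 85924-72094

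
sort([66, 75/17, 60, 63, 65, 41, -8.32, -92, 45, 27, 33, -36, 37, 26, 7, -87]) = [-92, -87, -36, -8.32, 75/17, 7, 26, 27, 33, 37, 41, 45, 60, 63, 65, 66]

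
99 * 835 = 82665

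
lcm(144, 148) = 5328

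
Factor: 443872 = 2^5*11^1*13^1*97^1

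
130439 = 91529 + 38910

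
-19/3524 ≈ -0.00539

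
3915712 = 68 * 57584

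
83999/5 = 16799 + 4/5 = 16799.80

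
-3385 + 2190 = -1195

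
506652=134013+372639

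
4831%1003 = 819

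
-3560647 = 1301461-4862108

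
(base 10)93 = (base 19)4h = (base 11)85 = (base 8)135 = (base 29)36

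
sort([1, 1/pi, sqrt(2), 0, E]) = [0, 1/pi, 1, sqrt(2), E]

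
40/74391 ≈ 0.000538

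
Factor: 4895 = 5^1*11^1*89^1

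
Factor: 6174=2^1*3^2*7^3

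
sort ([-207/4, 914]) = [-207/4, 914]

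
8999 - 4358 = 4641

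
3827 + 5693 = 9520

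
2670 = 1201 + 1469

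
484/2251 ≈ 0.215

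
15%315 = 15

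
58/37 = 1 + 21/37 ≈ 1.57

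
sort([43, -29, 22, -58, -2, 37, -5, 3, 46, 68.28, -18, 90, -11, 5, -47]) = [-58, -47, -29, -18, -11, -5, -2, 3, 5, 22, 37, 43, 46, 68.28, 90]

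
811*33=26763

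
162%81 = 0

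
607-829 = -222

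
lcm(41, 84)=3444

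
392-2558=-2166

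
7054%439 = 30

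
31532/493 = 63 + 473/493 ≈ 63.96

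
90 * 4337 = 390330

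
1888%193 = 151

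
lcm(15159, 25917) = 803427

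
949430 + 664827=1614257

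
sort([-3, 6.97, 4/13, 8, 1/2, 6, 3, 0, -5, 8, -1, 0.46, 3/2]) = [-5, -3, -1, 0, 4/13, 0.46, 1/2, 3/2, 3, 6, 6.97, 8, 8]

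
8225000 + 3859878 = 12084878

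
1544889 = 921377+623512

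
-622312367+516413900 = -105898467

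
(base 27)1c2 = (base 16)41f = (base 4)100133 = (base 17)3b1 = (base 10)1055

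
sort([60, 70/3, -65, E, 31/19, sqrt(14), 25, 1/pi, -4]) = [-65, -4, 1/pi, 31/19, E, sqrt(14), 70/3, 25, 60]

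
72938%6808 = 4858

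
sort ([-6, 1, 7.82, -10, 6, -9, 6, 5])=[-10, -9, -6, 1, 5, 6, 6, 7.82]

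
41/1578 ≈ 0.0260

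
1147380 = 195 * 5884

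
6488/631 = 10 + 178/631 ≈ 10.28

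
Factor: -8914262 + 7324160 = -1*2^1*3^2*88339^1 = -1590102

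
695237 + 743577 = 1438814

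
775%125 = 25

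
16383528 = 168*97521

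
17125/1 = 17125 = 17125.00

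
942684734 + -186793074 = 755891660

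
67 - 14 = 53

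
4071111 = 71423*57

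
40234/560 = 71 + 237/280 ≈ 71.85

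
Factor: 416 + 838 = 2^1 * 3^1 * 11^1 * 19^1 = 1254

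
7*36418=254926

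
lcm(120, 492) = 4920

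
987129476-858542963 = 128586513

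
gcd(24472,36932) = 28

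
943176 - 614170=329006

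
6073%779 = 620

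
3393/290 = 117/10 = 11.70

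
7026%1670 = 346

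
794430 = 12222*65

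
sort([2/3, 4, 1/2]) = [1/2, 2/3, 4]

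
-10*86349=-863490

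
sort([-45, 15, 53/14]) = [-45, 53/14, 15]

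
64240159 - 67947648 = -3707489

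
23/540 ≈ 0.0426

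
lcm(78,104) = 312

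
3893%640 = 53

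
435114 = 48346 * 9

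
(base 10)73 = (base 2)1001001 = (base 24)31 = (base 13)58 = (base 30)2d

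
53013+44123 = 97136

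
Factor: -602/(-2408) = 2^(-2) = 1/4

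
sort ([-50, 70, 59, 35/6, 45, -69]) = [-69, -50, 35/6, 45, 59, 70]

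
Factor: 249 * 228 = 2^2 * 3^2 * 19^1 * 83^1 = 56772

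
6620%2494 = 1632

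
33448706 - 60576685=-27127979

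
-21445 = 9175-30620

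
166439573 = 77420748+89018825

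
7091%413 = 70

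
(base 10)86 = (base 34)2i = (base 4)1112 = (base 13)68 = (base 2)1010110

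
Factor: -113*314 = -1*2^1*113^1*157^1 = -35482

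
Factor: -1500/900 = -1 * 3^ (-1) * 5^1 = -5/3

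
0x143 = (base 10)323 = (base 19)h0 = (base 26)cb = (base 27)bq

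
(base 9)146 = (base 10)123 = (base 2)1111011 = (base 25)4n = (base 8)173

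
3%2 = 1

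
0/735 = 0 = 0.00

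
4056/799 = 5 + 61/799 ≈ 5.08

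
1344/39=448/13 ≈ 34.46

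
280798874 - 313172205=-32373331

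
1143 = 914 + 229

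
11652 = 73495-61843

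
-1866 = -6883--5017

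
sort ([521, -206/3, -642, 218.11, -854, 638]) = [-854, -642, -206/3, 218.11, 521, 638]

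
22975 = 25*919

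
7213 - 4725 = 2488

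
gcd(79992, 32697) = 9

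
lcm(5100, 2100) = 35700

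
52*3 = 156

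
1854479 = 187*9917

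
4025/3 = 1341 + 2/3 ≈ 1341.67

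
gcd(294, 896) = 14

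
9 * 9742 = 87678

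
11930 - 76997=-65067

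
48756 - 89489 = -40733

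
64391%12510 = 1841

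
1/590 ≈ 0.00169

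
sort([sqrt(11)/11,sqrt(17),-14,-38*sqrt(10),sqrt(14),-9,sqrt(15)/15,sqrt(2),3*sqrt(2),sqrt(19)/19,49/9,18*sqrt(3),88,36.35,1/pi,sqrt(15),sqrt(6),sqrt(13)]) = [-38*sqrt(10),-14,-9,sqrt(19)/19,sqrt(15)/15,sqrt(11)/11,1/pi,sqrt(2),sqrt(6),sqrt(13),sqrt(14),sqrt(15),sqrt(17),3*sqrt(2),49/9,18*sqrt(3),36.35,88]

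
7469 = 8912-1443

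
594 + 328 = 922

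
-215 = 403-618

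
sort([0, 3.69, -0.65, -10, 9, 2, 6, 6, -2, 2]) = [-10, -2, -0.65, 0, 2, 2, 3.69, 6, 6, 9]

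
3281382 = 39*84138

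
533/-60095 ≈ -0.00887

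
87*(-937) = -81519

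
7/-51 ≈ -0.137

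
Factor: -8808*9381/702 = -1*2^2*3^(-1)*13^(-1)*53^1*59^1*367^1 = -4590436/39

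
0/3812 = 0 = 0.00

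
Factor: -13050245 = -1*5^1*13^1*19^1*10567^1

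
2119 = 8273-6154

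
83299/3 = 27766+1/3 ≈ 27766.33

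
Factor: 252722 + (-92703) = 160019^1 = 160019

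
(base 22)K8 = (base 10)448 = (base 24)IG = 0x1C0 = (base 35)CS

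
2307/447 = 769/149 ≈ 5.16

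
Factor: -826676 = -1*2^2*17^1*12157^1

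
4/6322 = 2/3161 ≈ 0.000633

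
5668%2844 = 2824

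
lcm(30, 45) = 90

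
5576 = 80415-74839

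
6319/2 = 3159 + 1/2 = 3159.50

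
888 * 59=52392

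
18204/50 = 9102/25 = 364.08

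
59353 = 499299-439946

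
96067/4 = 24016+3/4 = 24016.75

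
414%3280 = 414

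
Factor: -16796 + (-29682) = -1 * 2^1 * 17^1 * 1367^1 = -46478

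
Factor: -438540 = -1*2^2*3^1*5^1*7309^1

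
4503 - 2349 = 2154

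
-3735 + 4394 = 659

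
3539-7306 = -3767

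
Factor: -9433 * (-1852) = 2^2 * 463^1 * 9433^1 = 17469916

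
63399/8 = 7924 + 7/8 ≈ 7924.88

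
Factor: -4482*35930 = -1*2^2*3^3*5^1*83^1*3593^1 = -161038260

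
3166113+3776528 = 6942641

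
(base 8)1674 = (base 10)956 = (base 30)11q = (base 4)32330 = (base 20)27g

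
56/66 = 28/33 ≈ 0.848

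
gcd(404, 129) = 1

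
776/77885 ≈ 0.00996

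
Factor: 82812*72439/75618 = 2^1*3^(-1)*67^1*103^1*107^1*677^1*4201^(-1) = 999803078/12603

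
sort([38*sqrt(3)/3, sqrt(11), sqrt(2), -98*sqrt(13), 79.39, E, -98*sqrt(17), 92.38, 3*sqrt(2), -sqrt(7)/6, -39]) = [-98*sqrt(17), -98*sqrt(13), -39, -sqrt(7)/6, sqrt(2), E, sqrt(11), 3*sqrt(2), 38*sqrt(3)/3, 79.39, 92.38]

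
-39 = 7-46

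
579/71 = 8 + 11/71 ≈ 8.15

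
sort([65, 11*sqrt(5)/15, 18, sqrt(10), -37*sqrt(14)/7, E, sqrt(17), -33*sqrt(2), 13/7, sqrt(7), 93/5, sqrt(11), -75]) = [-75, -33*sqrt(2), -37*sqrt(14)/7, 11*sqrt(5)/15, 13/7, sqrt(7), E, sqrt(10), sqrt(11), sqrt(17), 18, 93/5, 65]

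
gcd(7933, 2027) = 1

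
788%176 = 84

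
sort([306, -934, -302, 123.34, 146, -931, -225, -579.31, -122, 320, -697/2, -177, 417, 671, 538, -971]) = [-971, -934, -931, -579.31, -697/2, -302, -225, -177, -122, 123.34, 146, 306, 320, 417, 538, 671]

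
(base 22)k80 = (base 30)asg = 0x2680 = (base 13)4642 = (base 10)9856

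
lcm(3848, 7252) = 188552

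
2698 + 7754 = 10452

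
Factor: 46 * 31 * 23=2^1 * 23^2 * 31^1=32798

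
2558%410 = 98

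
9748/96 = 2437/24 ≈ 101.54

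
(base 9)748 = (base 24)11b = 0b1001100011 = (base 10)611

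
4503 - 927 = 3576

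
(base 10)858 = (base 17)2g8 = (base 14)454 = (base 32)qq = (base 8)1532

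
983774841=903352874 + 80421967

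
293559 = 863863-570304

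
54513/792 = 6057/88 ≈ 68.83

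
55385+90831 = 146216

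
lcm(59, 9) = 531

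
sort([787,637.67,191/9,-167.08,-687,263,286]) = [-687,-167.08,191/9,263,286,637.67,787]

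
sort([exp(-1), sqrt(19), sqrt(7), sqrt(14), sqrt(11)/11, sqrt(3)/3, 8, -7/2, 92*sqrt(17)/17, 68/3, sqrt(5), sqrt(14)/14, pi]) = [-7/2, sqrt(14)/14, sqrt(11)/11, exp(-1), sqrt(3)/3, sqrt(5), sqrt(7), pi, sqrt(14), sqrt(19), 8, 92*sqrt(17)/17, 68/3]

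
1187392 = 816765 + 370627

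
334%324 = 10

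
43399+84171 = 127570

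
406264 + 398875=805139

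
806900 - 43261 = 763639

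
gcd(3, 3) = 3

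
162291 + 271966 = 434257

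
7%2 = 1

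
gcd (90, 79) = 1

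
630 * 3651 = 2300130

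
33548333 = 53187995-19639662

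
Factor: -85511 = -1 * 233^1 * 367^1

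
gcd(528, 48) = 48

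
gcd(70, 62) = 2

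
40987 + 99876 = 140863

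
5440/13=418 + 6/13 ≈ 418.46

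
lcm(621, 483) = 4347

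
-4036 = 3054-7090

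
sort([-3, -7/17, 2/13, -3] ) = [-3, -3, -7/17, 2/13] 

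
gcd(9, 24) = 3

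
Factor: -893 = -1*19^1*47^1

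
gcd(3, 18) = 3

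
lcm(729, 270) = 7290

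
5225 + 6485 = 11710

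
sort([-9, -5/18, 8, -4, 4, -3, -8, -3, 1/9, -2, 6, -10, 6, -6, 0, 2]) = [-10, -9, -8, -6, -4, -3, -3, -2, -5/18, 0, 1/9, 2, 4, 6, 6, 8]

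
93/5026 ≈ 0.0185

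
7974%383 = 314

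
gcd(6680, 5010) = 1670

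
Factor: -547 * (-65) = 5^1 * 13^1 * 547^1 = 35555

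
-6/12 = -1/2 = -0.50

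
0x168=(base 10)360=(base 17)143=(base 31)bj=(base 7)1023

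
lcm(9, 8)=72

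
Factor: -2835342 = -1 * 2^1 * 3^2 * 157519^1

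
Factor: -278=-1 * 2^1 * 139^1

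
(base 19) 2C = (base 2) 110010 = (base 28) 1M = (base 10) 50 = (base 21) 28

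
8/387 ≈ 0.0207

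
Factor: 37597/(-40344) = -1*2^(-3)*3^(-1)*7^1*41^(-1)*131^1 = -917/984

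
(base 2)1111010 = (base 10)122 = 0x7a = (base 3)11112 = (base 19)68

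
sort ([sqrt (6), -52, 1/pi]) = [-52, 1/pi, sqrt (6)]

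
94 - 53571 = -53477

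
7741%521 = 447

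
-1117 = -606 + -511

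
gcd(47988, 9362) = 62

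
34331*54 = 1853874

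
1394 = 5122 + -3728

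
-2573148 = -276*9323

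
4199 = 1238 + 2961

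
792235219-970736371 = -178501152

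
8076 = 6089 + 1987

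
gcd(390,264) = 6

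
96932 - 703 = 96229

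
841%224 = 169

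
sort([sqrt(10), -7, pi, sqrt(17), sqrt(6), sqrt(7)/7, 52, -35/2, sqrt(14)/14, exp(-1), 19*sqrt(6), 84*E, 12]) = [-35/2, -7, sqrt(14)/14, exp(-1), sqrt(7)/7, sqrt(6), pi, sqrt(10), sqrt(17), 12, 19*sqrt(6), 52, 84*E]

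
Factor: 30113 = 30113^1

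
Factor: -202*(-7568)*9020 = 2^7*5^1*11^2*41^1*43^1*101^1 = 13789198720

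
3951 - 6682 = -2731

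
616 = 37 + 579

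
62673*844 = 52896012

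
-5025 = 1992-7017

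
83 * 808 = 67064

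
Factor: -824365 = -1*5^1*79^1*2087^1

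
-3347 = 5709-9056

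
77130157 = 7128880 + 70001277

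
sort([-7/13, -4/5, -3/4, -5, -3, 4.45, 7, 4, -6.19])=[-6.19, -5, -3, -4/5, -3/4, -7/13, 4, 4.45, 7]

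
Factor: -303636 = -1*2^2*3^1*25303^1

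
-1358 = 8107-9465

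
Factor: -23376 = -1*2^4*3^1*487^1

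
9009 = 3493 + 5516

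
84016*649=54526384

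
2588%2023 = 565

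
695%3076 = 695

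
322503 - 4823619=-4501116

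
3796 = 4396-600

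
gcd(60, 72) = 12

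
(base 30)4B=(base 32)43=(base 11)10A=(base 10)131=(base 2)10000011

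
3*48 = 144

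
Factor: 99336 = 2^3*3^1*4139^1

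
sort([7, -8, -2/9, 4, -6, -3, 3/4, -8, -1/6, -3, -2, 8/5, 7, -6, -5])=[-8, -8, -6, -6, -5, -3, -3, -2, -2/9, -1/6, 3/4, 8/5, 4, 7, 7]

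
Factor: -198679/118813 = -1*13^1*31^1*241^(-1) = -403/241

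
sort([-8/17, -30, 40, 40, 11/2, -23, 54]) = [-30, -23, -8/17, 11/2, 40, 40, 54]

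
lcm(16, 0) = 0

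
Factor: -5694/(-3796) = 2^(-1)*3^1 = 3/2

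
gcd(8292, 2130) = 6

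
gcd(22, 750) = 2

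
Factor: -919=-1 * 919^1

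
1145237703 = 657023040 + 488214663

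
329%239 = 90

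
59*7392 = 436128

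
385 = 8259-7874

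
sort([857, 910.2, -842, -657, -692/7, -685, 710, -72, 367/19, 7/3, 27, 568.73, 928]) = [-842, -685, -657, -692/7, -72, 7/3, 367/19, 27, 568.73, 710, 857, 910.2, 928]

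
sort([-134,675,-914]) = [-914,-134,675]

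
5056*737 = 3726272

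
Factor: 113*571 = 113^1*571^1 = 64523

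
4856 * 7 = 33992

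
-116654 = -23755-92899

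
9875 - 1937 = 7938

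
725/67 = 10 + 55/67 ≈ 10.82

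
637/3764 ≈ 0.169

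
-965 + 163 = -802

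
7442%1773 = 350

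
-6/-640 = 3/320 ≈ 0.00938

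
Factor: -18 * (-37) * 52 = 2^3 * 3^2 * 13^1 * 37^1 = 34632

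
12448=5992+6456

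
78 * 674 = 52572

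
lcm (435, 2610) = 2610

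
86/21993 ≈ 0.00391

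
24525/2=12262 + 1/2=12262.50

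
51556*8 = 412448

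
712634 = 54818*13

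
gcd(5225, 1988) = 1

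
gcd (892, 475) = 1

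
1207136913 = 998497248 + 208639665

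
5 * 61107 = 305535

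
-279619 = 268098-547717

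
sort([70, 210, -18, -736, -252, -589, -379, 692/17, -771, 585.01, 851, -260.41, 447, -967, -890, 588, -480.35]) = [-967, -890, -771, -736, -589, -480.35, -379, -260.41, -252, -18, 692/17, 70, 210, 447, 585.01, 588, 851]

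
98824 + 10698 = 109522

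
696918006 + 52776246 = 749694252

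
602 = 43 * 14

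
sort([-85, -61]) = [-85, -61]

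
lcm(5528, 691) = 5528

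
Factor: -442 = -1*2^1*13^1*17^1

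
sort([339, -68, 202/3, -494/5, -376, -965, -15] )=[-965, -376, -494/5, -68, -15, 202/3, 339] 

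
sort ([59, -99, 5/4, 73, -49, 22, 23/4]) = [-99, -49, 5/4, 23/4, 22, 59, 73]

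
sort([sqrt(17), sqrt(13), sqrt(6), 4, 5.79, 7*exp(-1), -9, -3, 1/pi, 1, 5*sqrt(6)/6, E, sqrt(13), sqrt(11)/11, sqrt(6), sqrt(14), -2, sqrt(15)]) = [-9, -3, -2, sqrt(11)/11, 1/pi, 1, 5*sqrt(6)/6, sqrt(6), sqrt(6), 7*exp(-1), E, sqrt(13), sqrt(13), sqrt(14), sqrt(15), 4, sqrt(17), 5.79]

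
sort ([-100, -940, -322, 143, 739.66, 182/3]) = [-940, -322, -100, 182/3, 143, 739.66]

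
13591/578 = 23 + 297/578 ≈ 23.51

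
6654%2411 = 1832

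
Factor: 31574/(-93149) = -1*2^1*7^(-2)*1901^(-1)*15787^1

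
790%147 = 55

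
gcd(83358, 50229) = 9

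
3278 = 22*149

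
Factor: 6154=2^1 * 17^1 * 181^1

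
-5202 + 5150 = -52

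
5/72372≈0.0000691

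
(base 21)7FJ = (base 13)1732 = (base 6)23501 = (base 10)3421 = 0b110101011101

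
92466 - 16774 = 75692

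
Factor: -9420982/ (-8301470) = 5^ (-1) * 131^ (-1) * 6337^ (-1) * 4710491^1 = 4710491/4150735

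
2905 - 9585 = -6680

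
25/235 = 5/47 ≈ 0.106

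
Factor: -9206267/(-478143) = 3^(-4)*7^2*5903^(-1)*187883^1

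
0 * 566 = 0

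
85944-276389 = -190445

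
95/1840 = 19/368 ≈ 0.0516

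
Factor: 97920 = 2^7*3^2*5^1*17^1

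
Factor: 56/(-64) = -1*2^(-3)*7^1 = -7/8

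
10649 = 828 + 9821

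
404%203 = 201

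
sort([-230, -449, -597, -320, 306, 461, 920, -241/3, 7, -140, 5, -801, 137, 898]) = [-801, -597, -449, -320, -230, -140, -241/3, 5, 7, 137, 306, 461, 898, 920]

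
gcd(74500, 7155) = 5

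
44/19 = 2 + 6/19 ≈ 2.32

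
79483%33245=12993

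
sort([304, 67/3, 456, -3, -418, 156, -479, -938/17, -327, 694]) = [-479, -418, -327, -938/17, -3, 67/3, 156, 304, 456, 694]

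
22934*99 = 2270466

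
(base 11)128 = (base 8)227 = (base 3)12121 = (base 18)87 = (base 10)151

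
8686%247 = 41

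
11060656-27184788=-16124132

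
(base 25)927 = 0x1632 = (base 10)5682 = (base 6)42150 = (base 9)7713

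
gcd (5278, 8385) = 13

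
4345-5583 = -1238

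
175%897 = 175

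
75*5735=430125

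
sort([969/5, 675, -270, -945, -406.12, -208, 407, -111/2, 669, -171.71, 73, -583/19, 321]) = [-945, -406.12, -270, -208, -171.71, -111/2, -583/19, 73, 969/5, 321, 407, 669, 675]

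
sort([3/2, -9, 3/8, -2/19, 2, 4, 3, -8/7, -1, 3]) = [-9, -8/7, -1, -2/19, 3/8, 3/2, 2, 3, 3, 4]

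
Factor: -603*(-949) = 3^2*13^1*67^1*73^1 = 572247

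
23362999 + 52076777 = 75439776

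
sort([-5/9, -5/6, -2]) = [-2, -5/6, -5/9]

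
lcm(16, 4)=16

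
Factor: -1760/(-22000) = 2^1*5^(-2) = 2/25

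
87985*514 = 45224290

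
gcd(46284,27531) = 399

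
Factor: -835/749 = -1 * 5^1 * 7^(-1) * 107^(-1) * 167^1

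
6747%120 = 27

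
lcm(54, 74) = 1998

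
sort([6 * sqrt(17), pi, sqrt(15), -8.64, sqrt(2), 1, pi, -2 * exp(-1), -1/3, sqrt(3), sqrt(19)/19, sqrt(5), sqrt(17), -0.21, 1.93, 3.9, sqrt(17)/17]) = [-8.64, -2 * exp(-1), -1/3, -0.21, sqrt(19)/19, sqrt(17)/17, 1, sqrt(2), sqrt(3), 1.93, sqrt(5), pi, pi, sqrt(15), 3.9, sqrt(17), 6 * sqrt(17)]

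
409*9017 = 3687953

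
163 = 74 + 89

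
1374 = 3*458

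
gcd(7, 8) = 1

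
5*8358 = 41790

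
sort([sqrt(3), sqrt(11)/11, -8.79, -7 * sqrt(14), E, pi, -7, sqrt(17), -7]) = [-7 * sqrt(14), -8.79, -7, -7, sqrt(11)/11, sqrt(3), E, pi, sqrt(17)]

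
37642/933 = 40 + 322/933 ≈ 40.35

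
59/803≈0.0735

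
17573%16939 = 634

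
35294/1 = 35294 = 35294.00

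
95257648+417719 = 95675367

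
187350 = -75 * (-2498)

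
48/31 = 1 + 17/31 ≈ 1.55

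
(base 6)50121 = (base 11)49a6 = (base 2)1100110000001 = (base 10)6529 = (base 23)c7k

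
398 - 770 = -372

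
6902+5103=12005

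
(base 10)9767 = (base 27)dak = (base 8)23047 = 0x2627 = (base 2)10011000100111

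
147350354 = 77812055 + 69538299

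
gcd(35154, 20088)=5022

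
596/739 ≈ 0.806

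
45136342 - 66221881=-21085539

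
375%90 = 15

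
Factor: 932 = 2^2 * 233^1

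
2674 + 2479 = 5153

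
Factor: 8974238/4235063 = 2^1 * 13^2 * 3793^1 * 605009^(-1) = 1282034/605009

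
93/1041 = 31/347 ≈ 0.0893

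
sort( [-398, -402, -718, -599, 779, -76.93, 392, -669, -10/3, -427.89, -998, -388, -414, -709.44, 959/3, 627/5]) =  [-998, -718, -709.44, -669, -599, -427.89, -414, -402, -398, -388, -76.93, -10/3, 627/5, 959/3, 392, 779]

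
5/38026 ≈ 0.000131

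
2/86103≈0.0000232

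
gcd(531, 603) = 9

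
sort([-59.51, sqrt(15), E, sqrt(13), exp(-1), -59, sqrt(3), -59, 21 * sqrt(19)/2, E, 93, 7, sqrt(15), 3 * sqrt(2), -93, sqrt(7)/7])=[-93, -59.51, -59, -59, exp(-1), sqrt(7)/7, sqrt(3), E, E, sqrt(13), sqrt(15), sqrt(15), 3 * sqrt(2), 7, 21 * sqrt(19)/2, 93]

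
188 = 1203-1015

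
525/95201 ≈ 0.00551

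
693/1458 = 77/162 ≈ 0.475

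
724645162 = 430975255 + 293669907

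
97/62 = 1 + 35/62 ≈ 1.56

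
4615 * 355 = 1638325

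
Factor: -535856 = -1 * 2^4 * 107^1 * 313^1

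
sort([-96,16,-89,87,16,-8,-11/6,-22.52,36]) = [-96,-89,-22.52,-8,-11/6,16,16,36,87]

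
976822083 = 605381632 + 371440451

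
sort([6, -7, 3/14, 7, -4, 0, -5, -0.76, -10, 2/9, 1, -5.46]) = [-10, -7, -5.46, -5, -4, -0.76, 0, 3/14, 2/9, 1, 6, 7]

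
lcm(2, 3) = 6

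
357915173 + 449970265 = 807885438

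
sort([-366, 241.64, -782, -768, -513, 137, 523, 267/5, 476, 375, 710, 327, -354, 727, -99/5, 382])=[-782, -768, -513, -366, -354, -99/5, 267/5, 137, 241.64, 327, 375, 382, 476, 523, 710, 727]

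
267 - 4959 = -4692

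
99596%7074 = 560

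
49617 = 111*447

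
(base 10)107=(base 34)35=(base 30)3h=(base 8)153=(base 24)4b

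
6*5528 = 33168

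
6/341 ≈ 0.0176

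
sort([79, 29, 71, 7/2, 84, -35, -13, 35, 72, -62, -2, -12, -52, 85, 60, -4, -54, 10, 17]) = [-62, -54, -52, -35, -13, -12, -4, -2, 7/2, 10, 17, 29, 35, 60, 71, 72, 79, 84, 85]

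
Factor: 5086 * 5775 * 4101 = 2^1 * 3^2 * 5^2 * 7^1 * 11^1 * 1367^1 * 2543^1 = 120453136650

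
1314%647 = 20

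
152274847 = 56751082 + 95523765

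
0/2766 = 0 = 0.00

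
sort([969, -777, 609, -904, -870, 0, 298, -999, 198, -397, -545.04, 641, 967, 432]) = [-999, -904, -870, -777, -545.04, -397, 0, 198, 298, 432, 609, 641, 967, 969]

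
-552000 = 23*(-24000) 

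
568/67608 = 71/8451 ≈ 0.00840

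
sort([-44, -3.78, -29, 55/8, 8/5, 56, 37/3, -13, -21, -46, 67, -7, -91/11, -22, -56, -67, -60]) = [-67, -60, -56, -46, -44, -29, -22, -21, -13, -91/11, -7, -3.78, 8/5, 55/8, 37/3, 56, 67]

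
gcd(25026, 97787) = 1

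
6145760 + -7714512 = -1568752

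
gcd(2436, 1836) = 12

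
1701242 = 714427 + 986815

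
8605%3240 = 2125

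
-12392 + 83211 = 70819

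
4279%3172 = 1107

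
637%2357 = 637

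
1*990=990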